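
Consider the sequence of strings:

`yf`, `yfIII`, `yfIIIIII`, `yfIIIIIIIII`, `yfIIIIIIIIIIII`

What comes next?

Each term is the previous one with III appended.
Applying this once more to yfIIIIIIIIIIII:

yfIIIIIIIIIIIIIII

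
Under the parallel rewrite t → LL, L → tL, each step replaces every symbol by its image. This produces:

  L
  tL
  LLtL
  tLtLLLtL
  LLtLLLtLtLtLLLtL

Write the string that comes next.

Rewriting the 16 symbols of LLtLLLtLtLtLLLtL one by one yields tL tL LL tL tL tL LL tL LL tL LL tL tL tL LL tL; concatenated:

tLtLLLtLtLtLLLtLLLtLLLtLtLtLLLtL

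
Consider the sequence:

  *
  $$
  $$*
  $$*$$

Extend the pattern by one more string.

$$*$$$$*

This is a Fibonacci-style word recurrence s(k) = s(k−1)·s(k−2): e.g. $$·* = $$*.
Continuing: $$*$$ · $$* gives term 5.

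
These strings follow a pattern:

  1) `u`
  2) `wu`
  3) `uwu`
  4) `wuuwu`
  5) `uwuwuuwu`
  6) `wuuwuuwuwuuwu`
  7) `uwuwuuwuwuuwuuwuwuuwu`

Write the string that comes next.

wuuwuuwuwuuwuuwuwuuwuwuuwuuwuwuuwu

This is a Fibonacci-style word recurrence s(k) = s(k−2)·s(k−1): e.g. u·wu = uwu.
So term 8 is wuuwuuwuwuuwu·uwuwuuwuwuuwuuwuwuuwu.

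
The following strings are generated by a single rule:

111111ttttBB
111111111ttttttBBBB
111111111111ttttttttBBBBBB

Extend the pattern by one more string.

Term n consists of 3n 1's, followed by 2n t's, followed by 2n-2 B's, where the shown terms are n = 2, 3, 4.
For the next term, n = 5, so the run lengths are 15, 10, 8.

111111111111111ttttttttttBBBBBBBB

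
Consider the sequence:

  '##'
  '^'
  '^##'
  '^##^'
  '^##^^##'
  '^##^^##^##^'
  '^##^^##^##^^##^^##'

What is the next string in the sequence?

Each term (from the third on) is the previous term followed by the one before it: term 3 = ^·## = ^##.
Continuing: ^##^^##^##^^##^^## · ^##^^##^##^ gives term 8.

^##^^##^##^^##^^##^##^^##^##^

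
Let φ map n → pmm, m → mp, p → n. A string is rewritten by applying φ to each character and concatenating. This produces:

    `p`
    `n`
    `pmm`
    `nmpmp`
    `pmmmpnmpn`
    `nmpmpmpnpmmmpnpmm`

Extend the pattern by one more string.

Replace each of the 17 characters of nmpmpmpnpmmmpnpmm in place — pmm mp n mp n mp n pmm n mp mp mp n pmm n mp mp — and concatenate.

pmmmpnmpnmpnpmmnmpmpmpnpmmnmpmp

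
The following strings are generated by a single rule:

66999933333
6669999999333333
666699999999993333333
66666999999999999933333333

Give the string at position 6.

666666699999999999999999993333333333

Reading off run lengths: 6 runs 2, 3, 4, 5; 9 runs 4, 7, 10, 13; 3 runs 5, 6, 7, 8 — each is linear in n, where the shown terms are n = 2, 3, 4, 5.
For term 6, n = 7, so the run lengths are 7, 19, 10.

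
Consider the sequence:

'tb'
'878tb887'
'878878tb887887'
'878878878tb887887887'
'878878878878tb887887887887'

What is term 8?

Every step adds 878 to the front and 887 to the end of the previous string.
From 878878878878tb887887887887, 3 further steps: 878878878878tb887887887887 → 878878878878878tb887887887887887 → 878878878878878878tb887887887887887887 → (answer).

878878878878878878878tb887887887887887887887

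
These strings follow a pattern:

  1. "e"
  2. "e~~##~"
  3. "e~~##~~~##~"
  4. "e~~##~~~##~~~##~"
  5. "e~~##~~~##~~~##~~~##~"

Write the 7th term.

e~~##~~~##~~~##~~~##~~~##~~~##~

Each term is the previous one with ~~##~ appended.
From e~~##~~~##~~~##~~~##~, 2 further steps: e~~##~~~##~~~##~~~##~ → e~~##~~~##~~~##~~~##~~~##~ → (answer).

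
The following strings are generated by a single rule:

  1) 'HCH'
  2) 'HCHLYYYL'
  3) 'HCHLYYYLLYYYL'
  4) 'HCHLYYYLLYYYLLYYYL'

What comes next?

The strings grow by a fixed suffix LYYYL each time.
Applying this once more to HCHLYYYLLYYYLLYYYL:

HCHLYYYLLYYYLLYYYLLYYYL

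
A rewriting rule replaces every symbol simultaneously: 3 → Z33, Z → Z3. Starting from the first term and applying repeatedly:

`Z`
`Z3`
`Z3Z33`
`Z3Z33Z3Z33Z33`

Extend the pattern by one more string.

φ(Z3Z33Z3Z33Z33) expands symbol-by-symbol to Z3 Z33 Z3 Z33 Z33 Z3 Z33 Z3 Z33 Z33 Z3 Z33 Z33; joining the 13 pieces gives the next term.

Z3Z33Z3Z33Z33Z3Z33Z3Z33Z33Z3Z33Z33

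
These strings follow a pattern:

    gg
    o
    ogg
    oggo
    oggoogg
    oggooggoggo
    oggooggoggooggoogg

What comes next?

oggooggoggooggooggoggooggoggo

Each term (from the third on) is the previous term followed by the one before it: term 3 = o·gg = ogg.
So term 8 is oggooggoggooggoogg·oggooggoggo.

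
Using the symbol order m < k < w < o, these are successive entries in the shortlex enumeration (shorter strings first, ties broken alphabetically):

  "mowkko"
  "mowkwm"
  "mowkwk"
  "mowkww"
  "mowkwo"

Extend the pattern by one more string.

Treat mowkwo as a base-4 numeral over the given alphabet and add one, carrying through any trailing o's.

mowkom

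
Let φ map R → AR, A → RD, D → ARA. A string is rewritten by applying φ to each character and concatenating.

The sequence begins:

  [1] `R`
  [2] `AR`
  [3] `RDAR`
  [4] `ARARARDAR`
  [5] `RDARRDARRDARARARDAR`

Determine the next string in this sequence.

φ(RDARRDARRDARARARDAR) expands symbol-by-symbol to AR ARA RD AR AR ARA RD AR AR ARA RD AR RD AR RD AR ARA RD AR; joining the 19 pieces gives the next term.

ARARARDARARARARDARARARARDARRDARRDARARARDAR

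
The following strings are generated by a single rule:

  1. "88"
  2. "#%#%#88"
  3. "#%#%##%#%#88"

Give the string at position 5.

Every step adds #%#%# at the front: s(k+1) = #%#%#·s(k).
From #%#%##%#%#88, 2 further steps: #%#%##%#%#88 → #%#%##%#%##%#%#88 → (answer).

#%#%##%#%##%#%##%#%#88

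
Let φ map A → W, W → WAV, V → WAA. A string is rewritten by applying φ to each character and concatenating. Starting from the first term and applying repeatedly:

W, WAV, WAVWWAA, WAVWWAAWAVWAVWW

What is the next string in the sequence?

Rewriting the 15 symbols of WAVWWAAWAVWAVWW one by one yields WAV W WAA WAV WAV W W WAV W WAA WAV W WAA WAV WAV; concatenated:

WAVWWAAWAVWAVWWWAVWWAAWAVWWAAWAVWAV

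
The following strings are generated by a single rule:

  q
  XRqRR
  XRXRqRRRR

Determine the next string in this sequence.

Each term wraps the previous one in XR on the left and RR on the right.
So the next term is XR·XRXRqRRRR·RR.

XRXRXRqRRRRRR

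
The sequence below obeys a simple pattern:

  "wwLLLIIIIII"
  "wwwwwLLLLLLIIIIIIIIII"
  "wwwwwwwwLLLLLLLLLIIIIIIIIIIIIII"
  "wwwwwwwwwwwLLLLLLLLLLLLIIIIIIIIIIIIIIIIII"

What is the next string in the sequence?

Each string has the form w^{3n-1} L^{3n} I^{4n+2} (n = 1, 2, …).
For the next term, n = 5, so the run lengths are 14, 15, 22.

wwwwwwwwwwwwwwLLLLLLLLLLLLLLLIIIIIIIIIIIIIIIIIIIIII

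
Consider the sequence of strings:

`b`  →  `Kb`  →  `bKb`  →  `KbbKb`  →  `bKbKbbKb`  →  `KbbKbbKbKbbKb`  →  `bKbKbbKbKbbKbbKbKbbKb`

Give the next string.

This is a Fibonacci-style word recurrence s(k) = s(k−2)·s(k−1): e.g. b·Kb = bKb.
So term 8 is KbbKbbKbKbbKb·bKbKbbKbKbbKbbKbKbbKb.

KbbKbbKbKbbKbbKbKbbKbKbbKbbKbKbbKb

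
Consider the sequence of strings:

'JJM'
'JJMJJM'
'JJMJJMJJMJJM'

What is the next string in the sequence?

JJMJJMJJMJJMJJMJJMJJMJJM

Every step duplicates the string.
So the next term is two copies of JJMJJMJJMJJM.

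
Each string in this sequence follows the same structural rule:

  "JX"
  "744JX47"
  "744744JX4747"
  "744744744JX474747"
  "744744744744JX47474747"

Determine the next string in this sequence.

744744744744744JX4747474747

s(k+1) = 744·s(k)·47, so each term gains 744 as a prefix and 47 as a suffix.
So the next term is 744·744744744744JX47474747·47.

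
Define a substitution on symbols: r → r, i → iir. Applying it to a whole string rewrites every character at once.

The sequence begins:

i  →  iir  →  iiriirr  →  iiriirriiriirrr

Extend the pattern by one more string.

iiriirriiriirrriiriirriiriirrrr

Replace each of the 15 characters of iiriirriiriirrr in place — iir iir r iir iir r r iir iir r iir iir r r r — and concatenate.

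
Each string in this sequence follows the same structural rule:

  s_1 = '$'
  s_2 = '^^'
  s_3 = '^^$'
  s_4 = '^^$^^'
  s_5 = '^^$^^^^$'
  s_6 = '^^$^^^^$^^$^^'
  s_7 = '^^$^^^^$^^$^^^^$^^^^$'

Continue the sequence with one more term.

Each term (from the third on) is the previous term followed by the one before it: term 3 = ^^·$ = ^^$.
So term 8 is ^^$^^^^$^^$^^^^$^^^^$·^^$^^^^$^^$^^.

^^$^^^^$^^$^^^^$^^^^$^^$^^^^$^^$^^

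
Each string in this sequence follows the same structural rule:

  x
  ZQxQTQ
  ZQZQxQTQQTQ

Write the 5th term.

ZQZQZQZQxQTQQTQQTQQTQ

s(k+1) = ZQ·s(k)·QTQ, so each term gains ZQ as a prefix and QTQ as a suffix.
From ZQZQxQTQQTQ, 2 further steps: ZQZQxQTQQTQ → ZQZQZQxQTQQTQQTQ → (answer).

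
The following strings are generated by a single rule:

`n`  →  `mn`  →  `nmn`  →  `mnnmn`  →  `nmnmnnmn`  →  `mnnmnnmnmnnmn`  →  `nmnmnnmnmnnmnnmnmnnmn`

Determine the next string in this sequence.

Each term (from the third on) is the two preceding terms concatenated in order: term 3 = n·mn = nmn.
The next term joins mnnmnnmnmnnmn and nmnmnnmnmnnmnnmnmnnmn.

mnnmnnmnmnnmnnmnmnnmnmnnmnnmnmnnmn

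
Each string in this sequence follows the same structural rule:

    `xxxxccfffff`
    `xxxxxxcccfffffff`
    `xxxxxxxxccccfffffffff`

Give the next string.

Each string has the form x^{2n} c^{n} f^{2n+1}, where the shown terms are n = 2, 3, 4.
At n = 5 the blocks have lengths 10, 5, 11.

xxxxxxxxxxcccccfffffffffff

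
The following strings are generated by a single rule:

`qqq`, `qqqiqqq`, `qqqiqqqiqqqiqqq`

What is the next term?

Each string is two copies of the previous one joined by 'i'.
Doubling qqqiqqqiqqqiqqq with 'i' between the halves:

qqqiqqqiqqqiqqqiqqqiqqqiqqqiqqq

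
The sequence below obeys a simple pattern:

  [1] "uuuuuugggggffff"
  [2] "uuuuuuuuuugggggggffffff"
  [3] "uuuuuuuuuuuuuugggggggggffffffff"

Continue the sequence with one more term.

uuuuuuuuuuuuuuuuuugggggggggggffffffffff

Term n consists of 4n+2 u's, followed by 2n+3 g's, followed by 2n+2 f's (n = 1, 2, …).
At n = 4 the blocks have lengths 18, 11, 10.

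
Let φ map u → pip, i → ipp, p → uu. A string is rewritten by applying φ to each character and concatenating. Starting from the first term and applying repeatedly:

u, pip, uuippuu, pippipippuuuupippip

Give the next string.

φ(pippipippuuuupippip) expands symbol-by-symbol to uu ipp uu uu ipp uu ipp uu uu pip pip pip pip uu ipp uu uu ipp uu; joining the 19 pieces gives the next term.

uuippuuuuippuuippuuuupippippippipuuippuuuuippuu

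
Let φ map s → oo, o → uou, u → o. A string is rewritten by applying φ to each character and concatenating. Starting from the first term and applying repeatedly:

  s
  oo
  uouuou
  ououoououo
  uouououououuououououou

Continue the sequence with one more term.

φ(uouououououuououououou) expands symbol-by-symbol to o uou o uou o uou o uou o uou o o uou o uou o uou o uou o uou o; joining the 22 pieces gives the next term.

ououououououououououoououououououououououo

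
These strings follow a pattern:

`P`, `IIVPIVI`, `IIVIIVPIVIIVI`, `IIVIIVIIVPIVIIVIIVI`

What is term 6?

s(k+1) = IIV·s(k)·IVI, so each term gains IIV as a prefix and IVI as a suffix.
From IIVIIVIIVPIVIIVIIVI, 2 further steps: IIVIIVIIVPIVIIVIIVI → IIVIIVIIVIIVPIVIIVIIVIIVI → (answer).

IIVIIVIIVIIVIIVPIVIIVIIVIIVIIVI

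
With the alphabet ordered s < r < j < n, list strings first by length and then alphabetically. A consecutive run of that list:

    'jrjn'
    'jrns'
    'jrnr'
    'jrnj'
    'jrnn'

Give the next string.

jjss

The successor of jrnn increments the rightmost position that isn't already n and resets every position after it to s.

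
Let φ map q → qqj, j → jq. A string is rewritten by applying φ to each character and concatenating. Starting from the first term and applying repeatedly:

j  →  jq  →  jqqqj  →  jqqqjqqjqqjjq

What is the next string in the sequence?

φ(jqqqjqqjqqjjq) expands symbol-by-symbol to jq qqj qqj qqj jq qqj qqj jq qqj qqj jq jq qqj; joining the 13 pieces gives the next term.

jqqqjqqjqqjjqqqjqqjjqqqjqqjjqjqqqj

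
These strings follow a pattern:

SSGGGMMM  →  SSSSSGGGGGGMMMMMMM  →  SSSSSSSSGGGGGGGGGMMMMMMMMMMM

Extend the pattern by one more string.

SSSSSSSSSSSGGGGGGGGGGGGMMMMMMMMMMMMMMM

Reading off run lengths: S runs 2, 5, 8; G runs 3, 6, 9; M runs 3, 7, 11 — each is linear in n (n = 1, 2, …).
At n = 4 the blocks have lengths 11, 12, 15.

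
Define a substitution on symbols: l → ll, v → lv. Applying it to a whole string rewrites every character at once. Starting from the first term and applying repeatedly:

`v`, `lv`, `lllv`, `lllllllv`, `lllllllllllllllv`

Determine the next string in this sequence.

lllllllllllllllllllllllllllllllv

φ(lllllllllllllllv) expands symbol-by-symbol to ll ll ll ll ll ll ll ll ll ll ll ll ll ll ll lv; joining the 16 pieces gives the next term.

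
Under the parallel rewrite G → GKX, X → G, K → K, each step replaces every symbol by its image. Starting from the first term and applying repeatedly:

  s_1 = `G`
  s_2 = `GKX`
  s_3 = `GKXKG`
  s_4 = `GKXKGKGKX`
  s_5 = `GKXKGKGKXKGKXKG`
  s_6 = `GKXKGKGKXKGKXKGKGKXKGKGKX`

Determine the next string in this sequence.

Rewriting the 25 symbols of GKXKGKGKXKGKXKGKGKXKGKGKX one by one yields GKX K G K GKX K GKX K G K GKX K G K GKX K GKX K G K GKX K GKX K G; concatenated:

GKXKGKGKXKGKXKGKGKXKGKGKXKGKXKGKGKXKGKXKG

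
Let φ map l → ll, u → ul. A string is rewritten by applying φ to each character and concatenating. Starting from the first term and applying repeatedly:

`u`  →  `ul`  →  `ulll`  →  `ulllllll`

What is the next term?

ulllllllllllllll

Expanding ulllllll: u→ul, l→ll, l→ll, l→ll, l→ll, l→ll, l→ll, l→ll. Concatenated: ul ll ll ll ll ll ll ll.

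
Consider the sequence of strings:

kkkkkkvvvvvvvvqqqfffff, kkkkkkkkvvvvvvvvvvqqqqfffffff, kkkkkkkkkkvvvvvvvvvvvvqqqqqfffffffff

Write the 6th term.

kkkkkkkkkkkkkkkkvvvvvvvvvvvvvvvvvvqqqqqqqqfffffffffffffff

Term n consists of 2n k's, followed by 2n+2 v's, followed by n q's, followed by 2n-1 f's, where the shown terms are n = 3, 4, 5.
For term 6, n = 8, so the run lengths are 16, 18, 8, 15.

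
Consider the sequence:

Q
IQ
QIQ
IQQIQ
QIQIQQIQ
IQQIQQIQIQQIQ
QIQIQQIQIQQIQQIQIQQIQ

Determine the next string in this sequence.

IQQIQQIQIQQIQQIQIQQIQIQQIQQIQIQQIQ

This is a Fibonacci-style word recurrence s(k) = s(k−2)·s(k−1): e.g. Q·IQ = QIQ.
The next term joins IQQIQQIQIQQIQ and QIQIQQIQIQQIQQIQIQQIQ.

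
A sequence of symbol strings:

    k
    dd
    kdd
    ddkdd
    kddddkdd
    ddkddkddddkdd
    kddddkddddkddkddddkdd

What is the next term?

This is a Fibonacci-style word recurrence s(k) = s(k−2)·s(k−1): e.g. k·dd = kdd.
So term 8 is ddkddkddddkdd·kddddkddddkddkddddkdd.

ddkddkddddkddkddddkddddkddkddddkdd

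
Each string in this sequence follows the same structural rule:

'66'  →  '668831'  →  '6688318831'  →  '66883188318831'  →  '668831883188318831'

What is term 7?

66883188318831883188318831

Every step adds 8831 to the end: s(k+1) = s(k)·8831.
From 668831883188318831, 2 further steps: 668831883188318831 → 6688318831883188318831 → (answer).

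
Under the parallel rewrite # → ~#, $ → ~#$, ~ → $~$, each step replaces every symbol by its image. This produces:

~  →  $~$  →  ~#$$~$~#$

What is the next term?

$~$~#~#$~#$$~$~#$$~$~#~#$

Expanding ~#$$~$~#$: ~→$~$, #→~#, $→~#$, $→~#$, ~→$~$, $→~#$, ~→$~$, #→~#, $→~#$. Concatenated: $~$ ~# ~#$ ~#$ $~$ ~#$ $~$ ~# ~#$.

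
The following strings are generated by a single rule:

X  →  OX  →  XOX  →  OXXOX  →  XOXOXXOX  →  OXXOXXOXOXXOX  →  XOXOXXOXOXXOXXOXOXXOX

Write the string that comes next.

OXXOXXOXOXXOXXOXOXXOXOXXOXXOXOXXOX

From term 3 onward, concatenate the second-to-last term with the last: X·OX = XOX, OX·XOX = OXXOX, …
The next term joins OXXOXXOXOXXOX and XOXOXXOXOXXOXXOXOXXOX.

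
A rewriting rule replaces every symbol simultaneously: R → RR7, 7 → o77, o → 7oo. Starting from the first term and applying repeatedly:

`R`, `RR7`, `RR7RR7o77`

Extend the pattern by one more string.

Apply φ to RR7RR7o77 symbol by symbol: R→RR7, R→RR7, 7→o77, R→RR7, R→RR7, 7→o77, o→7oo, 7→o77, 7→o77; joined: RR7 RR7 o77 RR7 RR7 o77 7oo o77 o77.

RR7RR7o77RR7RR7o777ooo77o77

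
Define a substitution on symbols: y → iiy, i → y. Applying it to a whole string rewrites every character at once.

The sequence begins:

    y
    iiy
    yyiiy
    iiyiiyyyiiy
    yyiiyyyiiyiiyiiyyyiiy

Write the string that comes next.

iiyiiyyyiiyiiyiiyyyiiyyyiiyyyiiyiiyiiyyyiiy

φ(yyiiyyyiiyiiyiiyyyiiy) expands symbol-by-symbol to iiy iiy y y iiy iiy iiy y y iiy y y iiy y y iiy iiy iiy y y iiy; joining the 21 pieces gives the next term.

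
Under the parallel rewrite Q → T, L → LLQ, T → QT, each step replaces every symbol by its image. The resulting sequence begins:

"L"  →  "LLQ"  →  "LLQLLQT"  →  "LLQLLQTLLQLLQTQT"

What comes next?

Applying the rule to each of the 16 symbols of LLQLLQTLLQLLQTQT gives the pieces LLQ LLQ T LLQ LLQ T QT LLQ LLQ T LLQ LLQ T QT T QT, which concatenate to the answer.

LLQLLQTLLQLLQTQTLLQLLQTLLQLLQTQTTQT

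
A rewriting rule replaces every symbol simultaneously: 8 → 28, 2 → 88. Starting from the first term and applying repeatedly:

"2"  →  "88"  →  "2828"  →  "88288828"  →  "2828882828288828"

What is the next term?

Rewriting the 16 symbols of 2828882828288828 one by one yields 88 28 88 28 28 28 88 28 88 28 88 28 28 28 88 28; concatenated:

88288828282888288828882828288828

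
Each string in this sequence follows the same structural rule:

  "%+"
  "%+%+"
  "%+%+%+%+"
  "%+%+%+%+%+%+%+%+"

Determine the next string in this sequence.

%+%+%+%+%+%+%+%+%+%+%+%+%+%+%+%+

Each string is two copies of the previous one concatenated.
So the next term is two copies of %+%+%+%+%+%+%+%+.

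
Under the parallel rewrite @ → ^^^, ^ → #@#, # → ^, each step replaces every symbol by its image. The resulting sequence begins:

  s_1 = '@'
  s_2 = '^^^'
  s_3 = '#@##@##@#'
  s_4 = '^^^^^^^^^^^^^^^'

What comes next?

#@##@##@##@##@##@##@##@##@##@##@##@##@##@##@#

φ(^^^^^^^^^^^^^^^) expands symbol-by-symbol to #@# #@# #@# #@# #@# #@# #@# #@# #@# #@# #@# #@# #@# #@# #@#; joining the 15 pieces gives the next term.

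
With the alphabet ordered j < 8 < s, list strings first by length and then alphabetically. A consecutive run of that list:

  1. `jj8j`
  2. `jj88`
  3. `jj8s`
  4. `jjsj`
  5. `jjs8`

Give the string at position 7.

j8jj

Advancing 2 positions from jjs8 through jjs8 → jjss reaches term 7.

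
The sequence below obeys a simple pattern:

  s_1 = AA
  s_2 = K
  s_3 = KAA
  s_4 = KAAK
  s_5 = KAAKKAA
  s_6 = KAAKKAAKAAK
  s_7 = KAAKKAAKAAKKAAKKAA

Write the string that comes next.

KAAKKAAKAAKKAAKKAAKAAKKAAKAAK

This is a Fibonacci-style word recurrence s(k) = s(k−1)·s(k−2): e.g. K·AA = KAA.
Continuing: KAAKKAAKAAKKAAKKAA · KAAKKAAKAAK gives term 8.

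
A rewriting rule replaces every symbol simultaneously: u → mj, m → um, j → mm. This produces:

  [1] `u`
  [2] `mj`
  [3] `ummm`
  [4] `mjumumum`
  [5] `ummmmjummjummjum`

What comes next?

Applying the rule to each of the 16 symbols of ummmmjummjummjum gives the pieces mj um um um um mm mj um um mm mj um um mm mj um, which concatenate to the answer.

mjumumumummmmjumummmmjumummmmjum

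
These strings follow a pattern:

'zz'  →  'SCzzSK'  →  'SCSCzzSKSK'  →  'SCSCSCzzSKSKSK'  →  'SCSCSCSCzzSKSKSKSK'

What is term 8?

Each term wraps the previous one in SC on the left and SK on the right.
From SCSCSCSCzzSKSKSKSK, 3 further steps: SCSCSCSCzzSKSKSKSK → SCSCSCSCSCzzSKSKSKSKSK → SCSCSCSCSCSCzzSKSKSKSKSKSK → (answer).

SCSCSCSCSCSCSCzzSKSKSKSKSKSKSK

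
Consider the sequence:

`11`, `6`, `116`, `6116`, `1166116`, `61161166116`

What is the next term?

116611661161166116

This is a Fibonacci-style word recurrence s(k) = s(k−2)·s(k−1): e.g. 11·6 = 116.
So term 7 is 1166116·61161166116.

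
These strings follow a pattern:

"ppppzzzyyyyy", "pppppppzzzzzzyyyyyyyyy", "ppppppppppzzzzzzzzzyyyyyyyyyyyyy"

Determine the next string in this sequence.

Term n consists of 3n+1 p's, followed by 3n z's, followed by 4n+1 y's (n = 1, 2, …).
Setting n = 4 gives 13, 12, 17 characters in each block.

pppppppppppppzzzzzzzzzzzzyyyyyyyyyyyyyyyyy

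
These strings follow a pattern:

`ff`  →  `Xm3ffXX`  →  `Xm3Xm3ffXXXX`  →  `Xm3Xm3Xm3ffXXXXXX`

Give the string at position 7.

Each term wraps the previous one in Xm3 on the left and XX on the right.
From Xm3Xm3Xm3ffXXXXXX, 3 further steps: Xm3Xm3Xm3ffXXXXXX → Xm3Xm3Xm3Xm3ffXXXXXXXX → Xm3Xm3Xm3Xm3Xm3ffXXXXXXXXXX → (answer).

Xm3Xm3Xm3Xm3Xm3Xm3ffXXXXXXXXXXXX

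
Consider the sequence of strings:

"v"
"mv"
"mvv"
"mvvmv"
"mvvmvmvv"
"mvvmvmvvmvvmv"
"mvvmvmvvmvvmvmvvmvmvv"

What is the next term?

This is a Fibonacci-style word recurrence s(k) = s(k−1)·s(k−2): e.g. mv·v = mvv.
The next term joins mvvmvmvvmvvmvmvvmvmvv and mvvmvmvvmvvmv.

mvvmvmvvmvvmvmvvmvmvvmvvmvmvvmvvmv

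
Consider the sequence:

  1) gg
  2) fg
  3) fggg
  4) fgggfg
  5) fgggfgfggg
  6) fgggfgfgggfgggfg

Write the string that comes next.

This is a Fibonacci-style word recurrence s(k) = s(k−1)·s(k−2): e.g. fg·gg = fggg.
So term 7 is fgggfgfgggfgggfg·fgggfgfggg.

fgggfgfgggfgggfgfgggfgfggg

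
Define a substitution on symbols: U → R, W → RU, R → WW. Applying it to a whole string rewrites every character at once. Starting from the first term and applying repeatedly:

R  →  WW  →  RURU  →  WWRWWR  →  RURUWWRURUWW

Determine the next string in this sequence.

WWRWWRRURUWWRWWRRURU

Apply φ to RURUWWRURUWW symbol by symbol: R→WW, U→R, R→WW, U→R, W→RU, W→RU, R→WW, U→R, R→WW, U→R, W→RU, W→RU; joined: WW R WW R RU RU WW R WW R RU RU.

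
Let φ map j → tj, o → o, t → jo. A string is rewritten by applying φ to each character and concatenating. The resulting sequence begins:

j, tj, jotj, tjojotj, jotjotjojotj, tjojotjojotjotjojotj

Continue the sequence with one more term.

jotjotjojotjotjojotjojotjotjojotj

Replace each of the 20 characters of tjojotjojotjotjojotj in place — jo tj o tj o jo tj o tj o jo tj o jo tj o tj o jo tj — and concatenate.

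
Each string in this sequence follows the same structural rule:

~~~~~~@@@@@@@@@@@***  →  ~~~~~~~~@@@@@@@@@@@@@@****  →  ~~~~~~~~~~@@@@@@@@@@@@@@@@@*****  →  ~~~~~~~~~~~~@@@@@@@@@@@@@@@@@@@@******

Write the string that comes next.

~~~~~~~~~~~~~~@@@@@@@@@@@@@@@@@@@@@@@*******

Each string has the form ~^{2n} @^{3n+2} *^{n}, where the shown terms are n = 3, 4, 5, 6.
For the next term, n = 7, so the run lengths are 14, 23, 7.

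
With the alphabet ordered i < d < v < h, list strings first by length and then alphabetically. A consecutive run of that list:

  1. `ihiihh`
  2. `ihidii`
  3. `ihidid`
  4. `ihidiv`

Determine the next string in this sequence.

ihidih

Treat ihidiv as a base-4 numeral over the given alphabet and add one, carrying through any trailing h's.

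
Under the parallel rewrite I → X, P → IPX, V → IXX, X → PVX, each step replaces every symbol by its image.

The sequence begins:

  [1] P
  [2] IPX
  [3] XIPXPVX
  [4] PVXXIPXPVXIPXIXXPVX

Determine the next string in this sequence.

Rewriting the 19 symbols of PVXXIPXPVXIPXIXXPVX one by one yields IPX IXX PVX PVX X IPX PVX IPX IXX PVX X IPX PVX X PVX PVX IPX IXX PVX; concatenated:

IPXIXXPVXPVXXIPXPVXIPXIXXPVXXIPXPVXXPVXPVXIPXIXXPVX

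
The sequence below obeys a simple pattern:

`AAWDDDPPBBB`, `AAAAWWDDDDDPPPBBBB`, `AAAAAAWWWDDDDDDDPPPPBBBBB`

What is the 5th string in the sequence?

Term n consists of 2n A's, followed by n W's, followed by 2n+1 D's, followed by n+1 P's, followed by n+2 B's (n = 1, 2, …).
At n = 5 the blocks have lengths 10, 5, 11, 6, 7.

AAAAAAAAAAWWWWWDDDDDDDDDDDPPPPPPBBBBBBB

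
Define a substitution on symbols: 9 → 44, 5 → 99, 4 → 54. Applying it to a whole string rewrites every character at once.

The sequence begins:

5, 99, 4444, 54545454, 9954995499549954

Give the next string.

φ(9954995499549954) expands symbol-by-symbol to 44 44 99 54 44 44 99 54 44 44 99 54 44 44 99 54; joining the 16 pieces gives the next term.

44449954444499544444995444449954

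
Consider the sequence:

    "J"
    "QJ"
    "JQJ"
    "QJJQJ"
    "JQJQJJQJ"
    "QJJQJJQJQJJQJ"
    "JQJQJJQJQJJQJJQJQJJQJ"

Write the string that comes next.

Each term (from the third on) is the two preceding terms concatenated in order: term 3 = J·QJ = JQJ.
The next term joins QJJQJJQJQJJQJ and JQJQJJQJQJJQJJQJQJJQJ.

QJJQJJQJQJJQJJQJQJJQJQJJQJJQJQJJQJ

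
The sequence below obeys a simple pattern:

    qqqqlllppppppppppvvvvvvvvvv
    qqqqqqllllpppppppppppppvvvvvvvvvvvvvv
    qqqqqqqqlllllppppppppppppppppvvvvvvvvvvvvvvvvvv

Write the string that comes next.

qqqqqqqqqqllllllpppppppppppppppppppvvvvvvvvvvvvvvvvvvvvvv

Term n consists of 2n-2 q's, followed by n l's, followed by 3n+1 p's, followed by 4n-2 v's, where the shown terms are n = 3, 4, 5.
At n = 6 the blocks have lengths 10, 6, 19, 22.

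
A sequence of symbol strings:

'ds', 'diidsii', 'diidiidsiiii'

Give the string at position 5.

diidiidiidiidsiiiiiiii

Every step adds dii to the front and ii to the end of the previous string.
From diidiidsiiii, 2 further steps: diidiidsiiii → diidiidiidsiiiiii → (answer).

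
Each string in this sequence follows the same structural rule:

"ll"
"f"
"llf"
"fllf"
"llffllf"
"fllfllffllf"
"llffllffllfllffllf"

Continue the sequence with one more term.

fllfllffllfllffllffllfllffllf

From term 3 onward, concatenate the second-to-last term with the last: ll·f = llf, f·llf = fllf, …
The next term joins fllfllffllf and llffllffllfllffllf.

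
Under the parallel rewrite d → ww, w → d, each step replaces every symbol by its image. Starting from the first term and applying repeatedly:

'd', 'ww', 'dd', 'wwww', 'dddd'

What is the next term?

Rewriting each symbol of dddd: d→ww, d→ww, d→ww, d→ww, which concatenates to ww ww ww ww.

wwwwwwww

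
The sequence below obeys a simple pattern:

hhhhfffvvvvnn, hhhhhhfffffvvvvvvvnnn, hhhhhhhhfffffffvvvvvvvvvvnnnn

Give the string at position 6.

The n-th term is 2n+2 h's then 2n+1 f's then 3n+1 v's then n+1 n's (n = 1, 2, …).
For term 6, n = 6, so the run lengths are 14, 13, 19, 7.

hhhhhhhhhhhhhhfffffffffffffvvvvvvvvvvvvvvvvvvvnnnnnnn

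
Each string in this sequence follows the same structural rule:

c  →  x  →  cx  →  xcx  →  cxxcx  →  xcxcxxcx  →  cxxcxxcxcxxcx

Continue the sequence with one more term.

xcxcxxcxcxxcxxcxcxxcx

This is a Fibonacci-style word recurrence s(k) = s(k−2)·s(k−1): e.g. c·x = cx.
Continuing: xcxcxxcx · cxxcxxcxcxxcx gives term 8.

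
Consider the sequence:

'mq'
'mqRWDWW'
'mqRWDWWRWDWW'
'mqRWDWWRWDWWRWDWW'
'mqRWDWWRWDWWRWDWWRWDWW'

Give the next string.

Each term is the previous one with RWDWW appended.
So the next term is mqRWDWWRWDWWRWDWWRWDWW·RWDWW.

mqRWDWWRWDWWRWDWWRWDWWRWDWW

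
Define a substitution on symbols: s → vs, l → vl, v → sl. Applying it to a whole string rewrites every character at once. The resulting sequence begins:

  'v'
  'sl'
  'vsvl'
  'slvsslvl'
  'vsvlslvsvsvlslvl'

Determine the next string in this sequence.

φ(vsvlslvsvsvlslvl) expands symbol-by-symbol to sl vs sl vl vs vl sl vs sl vs sl vl vs vl sl vl; joining the 16 pieces gives the next term.

slvsslvlvsvlslvsslvsslvlvsvlslvl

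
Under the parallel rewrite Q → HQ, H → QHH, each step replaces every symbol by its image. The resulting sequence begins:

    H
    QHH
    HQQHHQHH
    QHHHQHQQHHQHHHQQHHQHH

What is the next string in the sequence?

HQQHHQHHQHHHQQHHHQHQQHHQHHHQQHHQHHQHHHQHQQHHQHHHQQHHQHH

Replace each of the 21 characters of QHHHQHQQHHQHHHQQHHQHH in place — HQ QHH QHH QHH HQ QHH HQ HQ QHH QHH HQ QHH QHH QHH HQ HQ QHH QHH HQ QHH QHH — and concatenate.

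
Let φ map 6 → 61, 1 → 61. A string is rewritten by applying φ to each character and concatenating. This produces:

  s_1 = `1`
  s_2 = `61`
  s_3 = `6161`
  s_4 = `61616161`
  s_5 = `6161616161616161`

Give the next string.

Replace each of the 16 characters of 6161616161616161 in place — 61 61 61 61 61 61 61 61 61 61 61 61 61 61 61 61 — and concatenate.

61616161616161616161616161616161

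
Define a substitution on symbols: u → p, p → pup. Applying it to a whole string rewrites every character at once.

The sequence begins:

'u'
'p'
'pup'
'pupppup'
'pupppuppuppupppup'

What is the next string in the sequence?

pupppuppuppupppuppupppuppupppuppuppupppup

φ(pupppuppuppupppup) expands symbol-by-symbol to pup p pup pup pup p pup pup p pup pup p pup pup pup p pup; joining the 17 pieces gives the next term.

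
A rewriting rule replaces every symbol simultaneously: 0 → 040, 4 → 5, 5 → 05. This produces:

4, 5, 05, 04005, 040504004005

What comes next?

0405040050405040040504004005

Apply φ to 040504004005 symbol by symbol: 0→040, 4→5, 0→040, 5→05, 0→040, 4→5, 0→040, 0→040, 4→5, 0→040, 0→040, 5→05; joined: 040 5 040 05 040 5 040 040 5 040 040 05.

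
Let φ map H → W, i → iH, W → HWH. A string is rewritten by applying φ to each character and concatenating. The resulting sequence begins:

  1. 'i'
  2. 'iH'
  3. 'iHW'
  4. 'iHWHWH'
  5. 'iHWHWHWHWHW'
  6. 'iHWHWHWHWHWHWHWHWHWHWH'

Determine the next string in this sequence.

Rewriting the 22 symbols of iHWHWHWHWHWHWHWHWHWHWH one by one yields iH W HWH W HWH W HWH W HWH W HWH W HWH W HWH W HWH W HWH W HWH W; concatenated:

iHWHWHWHWHWHWHWHWHWHWHWHWHWHWHWHWHWHWHWHWHW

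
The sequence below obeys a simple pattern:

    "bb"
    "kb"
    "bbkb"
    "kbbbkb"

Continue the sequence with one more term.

bbkbkbbbkb

Each term (from the third on) is the two preceding terms concatenated in order: term 3 = bb·kb = bbkb.
The next term joins bbkb and kbbbkb.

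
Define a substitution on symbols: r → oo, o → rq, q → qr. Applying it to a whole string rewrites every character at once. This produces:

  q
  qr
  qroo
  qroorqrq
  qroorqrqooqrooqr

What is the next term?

qroorqrqooqrooqrrqrqqroorqrqqroo

Replace each of the 16 characters of qroorqrqooqrooqr in place — qr oo rq rq oo qr oo qr rq rq qr oo rq rq qr oo — and concatenate.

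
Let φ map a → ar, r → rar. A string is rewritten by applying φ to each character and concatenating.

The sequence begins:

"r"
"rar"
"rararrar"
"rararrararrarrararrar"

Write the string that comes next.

Rewriting the 21 symbols of rararrararrarrararrar one by one yields rar ar rar ar rar rar ar rar ar rar rar ar rar rar ar rar ar rar rar ar rar; concatenated:

rararrararrarrararrararrarrararrarrararrararrarrararrar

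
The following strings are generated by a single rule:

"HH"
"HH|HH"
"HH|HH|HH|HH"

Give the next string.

Every step duplicates the string with '|' between the halves.
So the next term is two copies of HH|HH|HH|HH with '|' between the halves.

HH|HH|HH|HH|HH|HH|HH|HH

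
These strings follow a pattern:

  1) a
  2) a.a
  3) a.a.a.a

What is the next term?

Every step duplicates the string with '.' between the halves.
Doubling a.a.a.a with '.' between the halves:

a.a.a.a.a.a.a.a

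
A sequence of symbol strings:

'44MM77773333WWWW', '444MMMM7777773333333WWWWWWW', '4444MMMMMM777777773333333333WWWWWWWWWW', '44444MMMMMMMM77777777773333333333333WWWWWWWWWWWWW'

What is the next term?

Reading off run lengths: 4 runs 2, 3, 4, 5; M runs 2, 4, 6, 8; 7 runs 4, 6, 8, 10; 3 runs 4, 7, 10, 13; W runs 4, 7, 10, 13 — each is linear in n, where the shown terms are n = 2, 3, 4, 5.
Setting n = 6 gives 6, 10, 12, 16, 16 characters in each block.

444444MMMMMMMMMM7777777777773333333333333333WWWWWWWWWWWWWWWW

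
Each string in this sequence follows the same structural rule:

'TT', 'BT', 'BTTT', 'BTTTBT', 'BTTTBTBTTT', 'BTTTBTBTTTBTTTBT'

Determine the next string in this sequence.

BTTTBTBTTTBTTTBTBTTTBTBTTT

This is a Fibonacci-style word recurrence s(k) = s(k−1)·s(k−2): e.g. BT·TT = BTTT.
So term 7 is BTTTBTBTTTBTTTBT·BTTTBTBTTT.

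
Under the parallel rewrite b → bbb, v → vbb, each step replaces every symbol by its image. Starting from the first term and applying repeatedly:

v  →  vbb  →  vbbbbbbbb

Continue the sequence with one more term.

Rewriting each symbol of vbbbbbbbb: v→vbb, b→bbb, b→bbb, b→bbb, b→bbb, b→bbb, b→bbb, b→bbb, b→bbb, which concatenates to vbb bbb bbb bbb bbb bbb bbb bbb bbb.

vbbbbbbbbbbbbbbbbbbbbbbbbbb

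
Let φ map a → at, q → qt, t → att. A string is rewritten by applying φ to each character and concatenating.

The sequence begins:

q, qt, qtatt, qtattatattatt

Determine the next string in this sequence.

qtattatattattatattatattattatattatt

Replace each of the 13 characters of qtattatattatt in place — qt att at att att at att at att att at att att — and concatenate.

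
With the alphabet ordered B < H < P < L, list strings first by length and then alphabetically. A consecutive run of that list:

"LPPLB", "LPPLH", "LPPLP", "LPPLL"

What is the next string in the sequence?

LPLBB

Find the rightmost character of LPPLL below L, bump it to the next letter, and reset everything to its right to B.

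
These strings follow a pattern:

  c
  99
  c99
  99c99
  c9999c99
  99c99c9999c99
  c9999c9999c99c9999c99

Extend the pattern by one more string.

From term 3 onward, concatenate the second-to-last term with the last: c·99 = c99, 99·c99 = 99c99, …
So term 8 is 99c99c9999c99·c9999c9999c99c9999c99.

99c99c9999c99c9999c9999c99c9999c99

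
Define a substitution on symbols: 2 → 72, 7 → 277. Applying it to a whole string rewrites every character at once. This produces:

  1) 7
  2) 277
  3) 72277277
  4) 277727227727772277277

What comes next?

Applying the rule to each of the 21 symbols of 277727227727772277277 gives the pieces 72 277 277 277 72 277 72 72 277 277 72 277 277 277 72 72 277 277 72 277 277, which concatenate to the answer.

7227727727772277727227727772277277277727227727772277277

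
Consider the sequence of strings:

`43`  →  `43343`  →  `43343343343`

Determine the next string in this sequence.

s(k+1) = s(k)·3·s(k) — each term doubles the last with '3' between the halves.
Doubling 43343343343 with '3' between the halves:

43343343343343343343343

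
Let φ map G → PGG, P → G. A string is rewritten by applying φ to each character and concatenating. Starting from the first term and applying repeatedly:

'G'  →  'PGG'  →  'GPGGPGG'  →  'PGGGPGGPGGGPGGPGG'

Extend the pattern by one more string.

Rewriting the 17 symbols of PGGGPGGPGGGPGGPGG one by one yields G PGG PGG PGG G PGG PGG G PGG PGG PGG G PGG PGG G PGG PGG; concatenated:

GPGGPGGPGGGPGGPGGGPGGPGGPGGGPGGPGGGPGGPGG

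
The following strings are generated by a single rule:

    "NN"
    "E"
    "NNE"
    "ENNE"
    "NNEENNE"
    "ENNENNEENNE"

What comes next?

This is a Fibonacci-style word recurrence s(k) = s(k−2)·s(k−1): e.g. NN·E = NNE.
Continuing: NNEENNE · ENNENNEENNE gives term 7.

NNEENNEENNENNEENNE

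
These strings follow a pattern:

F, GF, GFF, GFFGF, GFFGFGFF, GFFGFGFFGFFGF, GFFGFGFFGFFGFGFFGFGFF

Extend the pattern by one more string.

GFFGFGFFGFFGFGFFGFGFFGFFGFGFFGFFGF

Each term (from the third on) is the previous term followed by the one before it: term 3 = GF·F = GFF.
Continuing: GFFGFGFFGFFGFGFFGFGFF · GFFGFGFFGFFGF gives term 8.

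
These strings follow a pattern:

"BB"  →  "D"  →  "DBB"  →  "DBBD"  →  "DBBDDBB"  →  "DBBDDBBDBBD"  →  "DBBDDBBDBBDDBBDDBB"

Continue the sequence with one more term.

From term 3 onward, concatenate the last term with the second-to-last: D·BB = DBB, DBB·D = DBBD, …
The next term joins DBBDDBBDBBDDBBDDBB and DBBDDBBDBBD.

DBBDDBBDBBDDBBDDBBDBBDDBBDBBD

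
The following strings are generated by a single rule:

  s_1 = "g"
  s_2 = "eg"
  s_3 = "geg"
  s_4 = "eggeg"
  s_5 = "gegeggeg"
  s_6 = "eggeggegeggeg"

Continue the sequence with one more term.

gegeggegeggeggegeggeg

This is a Fibonacci-style word recurrence s(k) = s(k−2)·s(k−1): e.g. g·eg = geg.
Continuing: gegeggeg · eggeggegeggeg gives term 7.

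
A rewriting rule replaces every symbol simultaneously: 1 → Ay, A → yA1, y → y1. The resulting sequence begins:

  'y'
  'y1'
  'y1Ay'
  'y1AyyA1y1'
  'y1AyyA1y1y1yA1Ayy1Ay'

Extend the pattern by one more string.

Applying the rule to each of the 20 symbols of y1AyyA1y1y1yA1Ayy1Ay gives the pieces y1 Ay yA1 y1 y1 yA1 Ay y1 Ay y1 Ay y1 yA1 Ay yA1 y1 y1 Ay yA1 y1, which concatenate to the answer.

y1AyyA1y1y1yA1Ayy1Ayy1Ayy1yA1AyyA1y1y1AyyA1y1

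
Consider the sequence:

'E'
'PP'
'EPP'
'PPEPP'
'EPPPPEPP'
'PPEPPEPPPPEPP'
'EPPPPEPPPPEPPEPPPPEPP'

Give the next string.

This is a Fibonacci-style word recurrence s(k) = s(k−2)·s(k−1): e.g. E·PP = EPP.
Continuing: PPEPPEPPPPEPP · EPPPPEPPPPEPPEPPPPEPP gives term 8.

PPEPPEPPPPEPPEPPPPEPPPPEPPEPPPPEPP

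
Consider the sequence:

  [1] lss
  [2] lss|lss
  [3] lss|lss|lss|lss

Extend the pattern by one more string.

s(k+1) = s(k)·|·s(k) — each term doubles the last with '|' between the halves.
Doubling lss|lss|lss|lss with '|' between the halves:

lss|lss|lss|lss|lss|lss|lss|lss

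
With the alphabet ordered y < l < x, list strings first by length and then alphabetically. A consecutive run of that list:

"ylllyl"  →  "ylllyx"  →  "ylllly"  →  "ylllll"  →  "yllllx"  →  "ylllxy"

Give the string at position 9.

Advancing 3 positions from ylllxy through ylllxy → ylllxl → ylllxx reaches term 9.

yllxyy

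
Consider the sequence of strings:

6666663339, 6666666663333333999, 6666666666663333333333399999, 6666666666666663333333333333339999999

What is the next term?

6666666666666666663333333333333333333999999999

The n-th term is 3n+3 6's then 4n-1 3's then 2n-1 9's (n = 1, 2, …).
Setting n = 5 gives 18, 19, 9 characters in each block.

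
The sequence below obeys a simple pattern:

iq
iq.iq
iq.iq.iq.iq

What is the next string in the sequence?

Each string is two copies of the previous one joined by '.'.
Doubling iq.iq.iq.iq with '.' between the halves:

iq.iq.iq.iq.iq.iq.iq.iq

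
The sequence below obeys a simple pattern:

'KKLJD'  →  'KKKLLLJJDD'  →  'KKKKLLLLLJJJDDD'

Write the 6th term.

KKKKKKKLLLLLLLLLLLJJJJJJDDDDDD

Term n consists of n+1 K's, followed by 2n-1 L's, followed by n J's, followed by n D's (n = 1, 2, …).
Setting n = 6 gives 7, 11, 6, 6 characters in each block.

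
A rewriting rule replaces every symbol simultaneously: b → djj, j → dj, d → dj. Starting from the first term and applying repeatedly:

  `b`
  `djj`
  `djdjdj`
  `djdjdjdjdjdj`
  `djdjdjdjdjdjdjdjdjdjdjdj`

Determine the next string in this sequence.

Replace each of the 24 characters of djdjdjdjdjdjdjdjdjdjdjdj in place — dj dj dj dj dj dj dj dj dj dj dj dj dj dj dj dj dj dj dj dj dj dj dj dj — and concatenate.

djdjdjdjdjdjdjdjdjdjdjdjdjdjdjdjdjdjdjdjdjdjdjdj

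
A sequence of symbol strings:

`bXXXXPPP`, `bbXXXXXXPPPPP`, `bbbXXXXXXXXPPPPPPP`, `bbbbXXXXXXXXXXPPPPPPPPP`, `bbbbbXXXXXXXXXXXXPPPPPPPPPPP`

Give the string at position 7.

Term n consists of n b's, followed by 2n+2 X's, followed by 2n+1 P's (n = 1, 2, …).
At n = 7 the blocks have lengths 7, 16, 15.

bbbbbbbXXXXXXXXXXXXXXXXPPPPPPPPPPPPPPP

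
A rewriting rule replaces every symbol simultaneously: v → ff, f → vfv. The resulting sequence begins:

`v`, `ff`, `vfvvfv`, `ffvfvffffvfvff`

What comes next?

Rewriting the 14 symbols of ffvfvffffvfvff one by one yields vfv vfv ff vfv ff vfv vfv vfv vfv ff vfv ff vfv vfv; concatenated:

vfvvfvffvfvffvfvvfvvfvvfvffvfvffvfvvfv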